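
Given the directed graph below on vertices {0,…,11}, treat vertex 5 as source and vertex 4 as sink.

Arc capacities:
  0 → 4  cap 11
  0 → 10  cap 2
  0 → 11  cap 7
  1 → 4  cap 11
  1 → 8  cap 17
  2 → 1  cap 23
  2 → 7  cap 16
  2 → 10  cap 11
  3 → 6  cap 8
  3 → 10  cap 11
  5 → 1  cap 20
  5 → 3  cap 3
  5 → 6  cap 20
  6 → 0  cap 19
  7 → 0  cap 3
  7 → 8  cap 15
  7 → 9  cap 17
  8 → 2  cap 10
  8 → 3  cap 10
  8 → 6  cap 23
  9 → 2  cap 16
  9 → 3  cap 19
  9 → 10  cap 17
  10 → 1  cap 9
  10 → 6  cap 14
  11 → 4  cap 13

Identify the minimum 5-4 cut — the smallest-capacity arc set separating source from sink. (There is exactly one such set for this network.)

augment #1: 5→1→4 push 11
augment #2: 5→6→0→4 push 11
augment #3: 5→6→0→11→4 push 7
max flow = 29; residual-reachable set from 5 gives S-side
cut edges (S→T): {(0,4), (0,11), (1,4)} total cap 29

Min-cut arcs: {(0,4), (0,11), (1,4)} (total capacity 29)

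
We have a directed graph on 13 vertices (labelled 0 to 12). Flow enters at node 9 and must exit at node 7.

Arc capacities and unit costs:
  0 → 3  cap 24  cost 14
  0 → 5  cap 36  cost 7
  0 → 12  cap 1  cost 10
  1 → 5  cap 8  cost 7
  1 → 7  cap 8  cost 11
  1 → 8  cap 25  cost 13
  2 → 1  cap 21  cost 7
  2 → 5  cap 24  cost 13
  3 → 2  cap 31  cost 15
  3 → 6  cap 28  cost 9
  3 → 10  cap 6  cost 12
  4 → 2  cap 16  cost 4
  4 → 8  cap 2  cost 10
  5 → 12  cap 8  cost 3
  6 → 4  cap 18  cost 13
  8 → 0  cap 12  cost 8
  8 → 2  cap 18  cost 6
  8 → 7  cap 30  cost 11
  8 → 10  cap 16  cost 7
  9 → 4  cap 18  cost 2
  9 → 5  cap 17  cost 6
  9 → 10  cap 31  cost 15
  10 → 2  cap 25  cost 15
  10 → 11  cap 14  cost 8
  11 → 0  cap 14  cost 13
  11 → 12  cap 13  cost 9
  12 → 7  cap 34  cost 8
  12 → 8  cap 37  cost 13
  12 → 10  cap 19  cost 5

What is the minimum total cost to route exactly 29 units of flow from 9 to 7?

shortest-cost path #1: 9→5→12→7 push 8 @ unit cost 17 (adds 136)
shortest-cost path #2: 9→4→8→7 push 2 @ unit cost 23 (adds 46)
shortest-cost path #3: 9→4→2→1→7 push 8 @ unit cost 24 (adds 192)
shortest-cost path #4: 9→4→2→1→8→7 push 8 @ unit cost 37 (adds 296)
shortest-cost path #5: 9→10→11→12→7 push 3 @ unit cost 40 (adds 120)
total cost = 790

Minimum cost for 29 units: 790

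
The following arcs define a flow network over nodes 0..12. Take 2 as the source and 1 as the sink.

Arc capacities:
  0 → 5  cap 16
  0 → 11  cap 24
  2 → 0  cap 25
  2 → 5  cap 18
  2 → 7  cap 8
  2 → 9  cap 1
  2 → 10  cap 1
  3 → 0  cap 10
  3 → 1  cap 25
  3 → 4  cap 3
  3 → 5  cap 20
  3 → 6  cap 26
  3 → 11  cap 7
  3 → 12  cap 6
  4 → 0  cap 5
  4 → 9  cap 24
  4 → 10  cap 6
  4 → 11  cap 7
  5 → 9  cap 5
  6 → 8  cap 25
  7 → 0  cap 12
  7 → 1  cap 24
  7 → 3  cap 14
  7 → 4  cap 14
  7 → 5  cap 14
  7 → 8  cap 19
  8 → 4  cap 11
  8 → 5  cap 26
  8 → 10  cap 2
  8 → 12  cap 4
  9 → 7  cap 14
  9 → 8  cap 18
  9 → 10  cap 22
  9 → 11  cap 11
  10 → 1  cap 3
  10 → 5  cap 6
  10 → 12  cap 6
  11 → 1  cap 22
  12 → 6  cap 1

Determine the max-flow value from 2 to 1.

Maximum flow value: 37

augment #1: 2→7→1 bottleneck 8, total now 8
augment #2: 2→10→1 bottleneck 1, total now 9
augment #3: 2→0→11→1 bottleneck 22, total now 31
augment #4: 2→9→7→1 bottleneck 1, total now 32
augment #5: 2→5→9→7→1 bottleneck 5, total now 37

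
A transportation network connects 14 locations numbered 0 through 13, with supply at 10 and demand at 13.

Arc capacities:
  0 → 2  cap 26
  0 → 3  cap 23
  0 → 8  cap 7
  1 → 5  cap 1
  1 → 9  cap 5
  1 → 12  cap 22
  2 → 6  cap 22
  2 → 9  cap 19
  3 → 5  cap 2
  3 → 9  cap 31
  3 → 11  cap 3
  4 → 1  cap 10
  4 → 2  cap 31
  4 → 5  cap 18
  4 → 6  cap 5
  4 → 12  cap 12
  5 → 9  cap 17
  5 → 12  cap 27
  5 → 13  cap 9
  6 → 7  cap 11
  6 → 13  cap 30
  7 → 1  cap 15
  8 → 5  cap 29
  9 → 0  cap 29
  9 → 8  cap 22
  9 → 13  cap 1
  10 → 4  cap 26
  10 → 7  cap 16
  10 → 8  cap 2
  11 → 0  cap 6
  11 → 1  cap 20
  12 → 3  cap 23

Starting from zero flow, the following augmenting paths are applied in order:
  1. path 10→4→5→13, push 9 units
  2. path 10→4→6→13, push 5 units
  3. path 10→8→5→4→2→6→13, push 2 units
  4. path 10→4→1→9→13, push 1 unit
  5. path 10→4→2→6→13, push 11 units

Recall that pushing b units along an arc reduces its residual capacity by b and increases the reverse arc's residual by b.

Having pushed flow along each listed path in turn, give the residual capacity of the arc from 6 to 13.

Residual capacity of (6,13): 12

after path 1 (10→4→5→13, push 9): res(6,13)=30
after path 2 (10→4→6→13, push 5): res(6,13)=25
after path 3 (10→8→5→4→2→6→13, push 2): res(6,13)=23
after path 4 (10→4→1→9→13, push 1): res(6,13)=23
after path 5 (10→4→2→6→13, push 11): res(6,13)=12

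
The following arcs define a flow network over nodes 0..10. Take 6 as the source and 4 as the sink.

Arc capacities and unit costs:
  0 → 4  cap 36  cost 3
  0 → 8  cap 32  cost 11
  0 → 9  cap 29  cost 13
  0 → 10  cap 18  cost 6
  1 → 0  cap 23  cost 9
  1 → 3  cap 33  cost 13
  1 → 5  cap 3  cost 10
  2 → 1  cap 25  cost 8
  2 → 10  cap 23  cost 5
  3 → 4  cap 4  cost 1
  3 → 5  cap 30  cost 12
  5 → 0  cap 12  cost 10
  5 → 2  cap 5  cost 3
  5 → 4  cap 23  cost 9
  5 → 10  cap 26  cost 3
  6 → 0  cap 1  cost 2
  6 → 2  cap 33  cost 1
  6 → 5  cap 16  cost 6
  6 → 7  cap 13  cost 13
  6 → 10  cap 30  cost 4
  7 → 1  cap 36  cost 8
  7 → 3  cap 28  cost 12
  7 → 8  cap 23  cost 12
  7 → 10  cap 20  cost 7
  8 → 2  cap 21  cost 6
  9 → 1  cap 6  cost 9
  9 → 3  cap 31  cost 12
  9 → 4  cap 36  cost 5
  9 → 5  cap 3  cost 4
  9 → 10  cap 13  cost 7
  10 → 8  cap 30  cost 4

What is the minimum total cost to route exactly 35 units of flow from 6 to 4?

Minimum cost for 35 units: 623

shortest-cost path #1: 6→0→4 push 1 @ unit cost 5 (adds 5)
shortest-cost path #2: 6→5→4 push 16 @ unit cost 15 (adds 240)
shortest-cost path #3: 6→2→1→0→4 push 18 @ unit cost 21 (adds 378)
total cost = 623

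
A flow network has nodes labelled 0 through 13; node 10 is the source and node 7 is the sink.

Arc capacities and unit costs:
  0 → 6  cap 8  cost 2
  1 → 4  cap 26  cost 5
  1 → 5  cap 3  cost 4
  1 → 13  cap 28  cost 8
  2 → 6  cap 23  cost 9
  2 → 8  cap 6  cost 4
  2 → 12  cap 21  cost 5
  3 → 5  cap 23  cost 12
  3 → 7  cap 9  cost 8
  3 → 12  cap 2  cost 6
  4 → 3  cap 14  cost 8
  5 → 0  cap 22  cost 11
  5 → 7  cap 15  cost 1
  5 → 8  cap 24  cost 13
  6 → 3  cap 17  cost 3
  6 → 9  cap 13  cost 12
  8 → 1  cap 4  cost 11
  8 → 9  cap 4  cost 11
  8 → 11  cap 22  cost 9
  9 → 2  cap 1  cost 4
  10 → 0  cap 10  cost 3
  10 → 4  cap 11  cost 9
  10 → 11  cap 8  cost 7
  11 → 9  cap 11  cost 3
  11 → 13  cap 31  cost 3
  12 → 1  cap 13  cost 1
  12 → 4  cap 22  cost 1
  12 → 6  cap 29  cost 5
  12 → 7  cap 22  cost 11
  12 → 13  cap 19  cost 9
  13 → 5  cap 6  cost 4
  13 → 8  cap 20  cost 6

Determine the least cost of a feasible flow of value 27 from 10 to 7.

Minimum cost for 27 units: 613

shortest-cost path #1: 10→11→13→5→7 push 6 @ unit cost 15 (adds 90)
shortest-cost path #2: 10→0→6→3→7 push 8 @ unit cost 16 (adds 128)
shortest-cost path #3: 10→4→3→7 push 1 @ unit cost 25 (adds 25)
shortest-cost path #4: 10→11→9→2→12→1→5→7 push 1 @ unit cost 25 (adds 25)
shortest-cost path #5: 10→4→3→12→1→5→7 push 2 @ unit cost 29 (adds 58)
shortest-cost path #6: 10→4→3→5→7 push 6 @ unit cost 30 (adds 180)
shortest-cost path #7: 10→4→3→5→1→12→7 push 2 @ unit cost 35 (adds 70)
shortest-cost path #8: 10→11→13→8→1→12→7 push 1 @ unit cost 37 (adds 37)
total cost = 613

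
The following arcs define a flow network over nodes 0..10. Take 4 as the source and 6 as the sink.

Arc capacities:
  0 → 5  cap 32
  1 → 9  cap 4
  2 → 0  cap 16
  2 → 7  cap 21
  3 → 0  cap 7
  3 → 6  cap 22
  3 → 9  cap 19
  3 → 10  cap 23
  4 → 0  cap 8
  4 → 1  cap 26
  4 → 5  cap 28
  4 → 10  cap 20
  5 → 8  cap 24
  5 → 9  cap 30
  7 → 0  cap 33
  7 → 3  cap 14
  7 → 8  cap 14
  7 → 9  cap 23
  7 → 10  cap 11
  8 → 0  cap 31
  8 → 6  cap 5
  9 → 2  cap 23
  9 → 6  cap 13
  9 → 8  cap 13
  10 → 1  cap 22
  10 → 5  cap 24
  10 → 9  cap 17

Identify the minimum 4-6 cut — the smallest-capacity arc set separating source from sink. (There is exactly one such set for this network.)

augment #1: 4→1→9→6 push 4
augment #2: 4→5→8→6 push 5
augment #3: 4→5→9→6 push 9
augment #4: 4→5→9→2→7→3→6 push 14
max flow = 32; residual-reachable set from 4 gives S-side
cut edges (S→T): {(7,3), (8,6), (9,6)} total cap 32

Min-cut arcs: {(7,3), (8,6), (9,6)} (total capacity 32)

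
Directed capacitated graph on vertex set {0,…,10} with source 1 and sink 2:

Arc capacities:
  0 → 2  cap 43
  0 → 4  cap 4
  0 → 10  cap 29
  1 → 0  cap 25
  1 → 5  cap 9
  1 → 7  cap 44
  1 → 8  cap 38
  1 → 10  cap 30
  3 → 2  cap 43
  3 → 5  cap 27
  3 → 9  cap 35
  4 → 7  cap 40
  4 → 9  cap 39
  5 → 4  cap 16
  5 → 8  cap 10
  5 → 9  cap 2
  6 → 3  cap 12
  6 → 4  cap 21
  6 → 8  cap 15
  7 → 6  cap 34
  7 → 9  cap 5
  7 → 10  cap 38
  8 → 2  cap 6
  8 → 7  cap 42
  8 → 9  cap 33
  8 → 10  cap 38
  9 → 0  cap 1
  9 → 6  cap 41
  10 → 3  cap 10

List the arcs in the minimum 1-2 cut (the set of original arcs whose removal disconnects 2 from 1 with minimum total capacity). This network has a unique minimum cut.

Min-cut arcs: {(1,0), (6,3), (8,2), (9,0), (10,3)} (total capacity 54)

augment #1: 1→0→2 push 25
augment #2: 1→8→2 push 6
augment #3: 1→10→3→2 push 10
augment #4: 1→5→9→0→2 push 1
augment #5: 1→7→6→3→2 push 12
max flow = 54; residual-reachable set from 1 gives S-side
cut edges (S→T): {(1,0), (6,3), (8,2), (9,0), (10,3)} total cap 54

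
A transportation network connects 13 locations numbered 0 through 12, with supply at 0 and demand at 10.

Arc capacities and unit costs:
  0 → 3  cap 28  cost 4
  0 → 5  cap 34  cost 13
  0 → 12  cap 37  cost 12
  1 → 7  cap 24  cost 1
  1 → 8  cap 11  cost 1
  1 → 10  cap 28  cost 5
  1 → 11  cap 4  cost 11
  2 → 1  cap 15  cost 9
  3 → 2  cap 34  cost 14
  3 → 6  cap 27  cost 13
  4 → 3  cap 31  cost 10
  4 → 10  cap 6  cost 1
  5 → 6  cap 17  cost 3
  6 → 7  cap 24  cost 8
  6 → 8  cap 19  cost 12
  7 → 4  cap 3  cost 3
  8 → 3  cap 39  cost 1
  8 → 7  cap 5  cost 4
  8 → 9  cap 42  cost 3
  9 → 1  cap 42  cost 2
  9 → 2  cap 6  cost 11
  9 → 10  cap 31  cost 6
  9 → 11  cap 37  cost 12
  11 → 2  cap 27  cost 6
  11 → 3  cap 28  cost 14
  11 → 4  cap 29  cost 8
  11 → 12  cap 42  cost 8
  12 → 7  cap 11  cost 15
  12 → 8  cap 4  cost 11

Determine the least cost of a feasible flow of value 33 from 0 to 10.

shortest-cost path #1: 0→5→6→7→4→10 push 3 @ unit cost 28 (adds 84)
shortest-cost path #2: 0→12→8→9→10 push 4 @ unit cost 32 (adds 128)
shortest-cost path #3: 0→3→2→1→10 push 15 @ unit cost 32 (adds 480)
shortest-cost path #4: 0→5→6→8→9→10 push 11 @ unit cost 37 (adds 407)
total cost = 1099

Minimum cost for 33 units: 1099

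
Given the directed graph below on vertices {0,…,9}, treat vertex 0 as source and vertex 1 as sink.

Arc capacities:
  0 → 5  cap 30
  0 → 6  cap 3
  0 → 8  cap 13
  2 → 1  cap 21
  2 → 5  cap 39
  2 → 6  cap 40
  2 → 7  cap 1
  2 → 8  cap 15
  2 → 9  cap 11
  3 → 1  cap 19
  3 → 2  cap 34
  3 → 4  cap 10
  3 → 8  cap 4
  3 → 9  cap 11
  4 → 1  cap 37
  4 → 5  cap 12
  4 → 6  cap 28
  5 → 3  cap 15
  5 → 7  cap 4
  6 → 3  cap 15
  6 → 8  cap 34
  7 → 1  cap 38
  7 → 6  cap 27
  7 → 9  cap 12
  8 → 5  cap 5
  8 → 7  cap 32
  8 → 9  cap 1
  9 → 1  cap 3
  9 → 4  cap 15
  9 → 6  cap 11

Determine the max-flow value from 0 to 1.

augment #1: 0→5→3→1 bottleneck 15, total now 15
augment #2: 0→5→7→1 bottleneck 4, total now 19
augment #3: 0→6→3→1 bottleneck 3, total now 22
augment #4: 0→8→7→1 bottleneck 13, total now 35

Maximum flow value: 35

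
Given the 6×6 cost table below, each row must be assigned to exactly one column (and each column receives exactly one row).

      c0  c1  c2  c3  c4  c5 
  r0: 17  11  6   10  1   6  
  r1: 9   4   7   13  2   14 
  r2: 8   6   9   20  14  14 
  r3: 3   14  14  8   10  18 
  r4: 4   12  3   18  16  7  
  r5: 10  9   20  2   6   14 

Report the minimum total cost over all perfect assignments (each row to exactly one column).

Minimum assignment cost: 22

optimal assignment: row0→col5 (cost 6), row1→col4 (cost 2), row2→col1 (cost 6), row3→col0 (cost 3), row4→col2 (cost 3), row5→col3 (cost 2)
total = 6 + 2 + 6 + 3 + 3 + 2 = 22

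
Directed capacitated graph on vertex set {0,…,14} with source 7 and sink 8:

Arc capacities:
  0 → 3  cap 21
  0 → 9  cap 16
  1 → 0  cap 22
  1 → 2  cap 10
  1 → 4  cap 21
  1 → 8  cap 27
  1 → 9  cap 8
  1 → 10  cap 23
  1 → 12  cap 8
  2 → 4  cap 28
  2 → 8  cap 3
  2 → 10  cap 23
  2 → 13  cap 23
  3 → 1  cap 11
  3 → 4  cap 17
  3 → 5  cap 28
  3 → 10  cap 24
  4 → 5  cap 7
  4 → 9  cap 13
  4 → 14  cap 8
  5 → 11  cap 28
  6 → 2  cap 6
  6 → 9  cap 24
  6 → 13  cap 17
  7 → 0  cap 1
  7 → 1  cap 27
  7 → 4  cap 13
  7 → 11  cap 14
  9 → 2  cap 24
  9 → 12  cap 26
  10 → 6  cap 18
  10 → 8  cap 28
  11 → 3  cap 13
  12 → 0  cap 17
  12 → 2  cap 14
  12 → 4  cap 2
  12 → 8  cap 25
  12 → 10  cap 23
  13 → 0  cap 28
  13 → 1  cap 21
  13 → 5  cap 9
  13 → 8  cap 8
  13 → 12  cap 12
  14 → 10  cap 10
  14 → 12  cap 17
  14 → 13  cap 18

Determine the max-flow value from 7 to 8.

Maximum flow value: 54

augment #1: 7→1→8 bottleneck 27, total now 27
augment #2: 7→0→3→10→8 bottleneck 1, total now 28
augment #3: 7→4→9→2→8 bottleneck 3, total now 31
augment #4: 7→4→9→12→8 bottleneck 10, total now 41
augment #5: 7→11→3→10→8 bottleneck 13, total now 54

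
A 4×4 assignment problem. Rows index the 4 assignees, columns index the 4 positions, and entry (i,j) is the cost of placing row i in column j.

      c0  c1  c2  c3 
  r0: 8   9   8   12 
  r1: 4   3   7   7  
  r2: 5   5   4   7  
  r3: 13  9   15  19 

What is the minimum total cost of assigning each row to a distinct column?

one of 2 optimal assignments: row0→col0 (cost 8), row1→col3 (cost 7), row2→col2 (cost 4), row3→col1 (cost 9)
total = 8 + 7 + 4 + 9 = 28

Minimum assignment cost: 28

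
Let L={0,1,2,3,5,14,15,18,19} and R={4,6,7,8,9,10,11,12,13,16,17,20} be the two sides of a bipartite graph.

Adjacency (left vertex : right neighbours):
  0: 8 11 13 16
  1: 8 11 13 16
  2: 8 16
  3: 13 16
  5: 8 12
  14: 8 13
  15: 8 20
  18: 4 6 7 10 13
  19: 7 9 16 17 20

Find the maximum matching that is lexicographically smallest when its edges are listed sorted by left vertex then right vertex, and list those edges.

|M| = 8 (so the lex-smallest maximum matching has 8 edges)
process left vertices in ascending order; for each, take the smallest-labelled available neighbour that still permits 8 edges overall, or leave it unmatched if none does
lex-smallest matching: {0-8, 1-11, 2-16, 3-13, 5-12, 15-20, 18-4, 19-7}

Lex-smallest maximum matching: {(0,8), (1,11), (2,16), (3,13), (5,12), (15,20), (18,4), (19,7)}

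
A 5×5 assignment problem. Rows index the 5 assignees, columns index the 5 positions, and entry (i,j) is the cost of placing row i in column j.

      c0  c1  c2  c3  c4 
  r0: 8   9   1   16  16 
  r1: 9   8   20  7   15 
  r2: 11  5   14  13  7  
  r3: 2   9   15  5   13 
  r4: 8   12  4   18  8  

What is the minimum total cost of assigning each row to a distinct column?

optimal assignment: row0→col2 (cost 1), row1→col3 (cost 7), row2→col1 (cost 5), row3→col0 (cost 2), row4→col4 (cost 8)
total = 1 + 7 + 5 + 2 + 8 = 23

Minimum assignment cost: 23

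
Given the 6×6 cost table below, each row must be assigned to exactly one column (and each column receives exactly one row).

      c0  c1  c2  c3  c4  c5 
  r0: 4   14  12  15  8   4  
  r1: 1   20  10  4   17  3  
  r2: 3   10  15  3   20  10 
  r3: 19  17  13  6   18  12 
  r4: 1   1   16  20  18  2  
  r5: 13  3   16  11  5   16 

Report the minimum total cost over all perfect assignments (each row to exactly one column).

optimal assignment: row0→col5 (cost 4), row1→col0 (cost 1), row2→col3 (cost 3), row3→col2 (cost 13), row4→col1 (cost 1), row5→col4 (cost 5)
total = 4 + 1 + 3 + 13 + 1 + 5 = 27

Minimum assignment cost: 27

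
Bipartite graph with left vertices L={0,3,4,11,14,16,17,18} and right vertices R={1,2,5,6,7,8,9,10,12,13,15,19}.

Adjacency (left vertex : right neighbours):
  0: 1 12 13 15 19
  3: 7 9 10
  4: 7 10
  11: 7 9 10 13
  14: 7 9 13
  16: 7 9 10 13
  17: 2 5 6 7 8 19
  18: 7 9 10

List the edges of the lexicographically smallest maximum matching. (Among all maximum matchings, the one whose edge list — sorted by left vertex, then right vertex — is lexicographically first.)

Lex-smallest maximum matching: {(0,1), (3,7), (4,10), (11,9), (14,13), (17,2)}

|M| = 6 (so the lex-smallest maximum matching has 6 edges)
process left vertices in ascending order; for each, take the smallest-labelled available neighbour that still permits 6 edges overall, or leave it unmatched if none does
lex-smallest matching: {0-1, 3-7, 4-10, 11-9, 14-13, 17-2}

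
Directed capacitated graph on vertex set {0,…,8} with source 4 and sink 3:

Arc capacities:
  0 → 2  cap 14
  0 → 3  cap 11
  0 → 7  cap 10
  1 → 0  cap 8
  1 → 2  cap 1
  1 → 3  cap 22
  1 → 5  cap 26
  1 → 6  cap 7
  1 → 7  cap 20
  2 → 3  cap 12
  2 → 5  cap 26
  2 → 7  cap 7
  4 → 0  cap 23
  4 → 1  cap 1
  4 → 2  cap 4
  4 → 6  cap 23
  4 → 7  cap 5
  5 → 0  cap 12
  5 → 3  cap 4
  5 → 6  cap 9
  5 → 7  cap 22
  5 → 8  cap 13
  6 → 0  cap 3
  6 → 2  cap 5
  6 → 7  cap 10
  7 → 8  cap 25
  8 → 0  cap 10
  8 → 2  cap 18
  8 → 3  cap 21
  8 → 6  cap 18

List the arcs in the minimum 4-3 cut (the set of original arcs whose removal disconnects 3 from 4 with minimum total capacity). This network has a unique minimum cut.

Min-cut arcs: {(0,3), (2,3), (4,1), (5,3), (8,3)} (total capacity 49)

augment #1: 4→0→3 push 11
augment #2: 4→1→3 push 1
augment #3: 4→2→3 push 4
augment #4: 4→0→2→3 push 8
augment #5: 4→7→8→3 push 5
augment #6: 4→0→2→5→3 push 4
augment #7: 4→6→7→8→3 push 10
augment #8: 4→6→0→7→8→3 push 3
augment #9: 4→6→2→5→8→3 push 3
max flow = 49; residual-reachable set from 4 gives S-side
cut edges (S→T): {(0,3), (2,3), (4,1), (5,3), (8,3)} total cap 49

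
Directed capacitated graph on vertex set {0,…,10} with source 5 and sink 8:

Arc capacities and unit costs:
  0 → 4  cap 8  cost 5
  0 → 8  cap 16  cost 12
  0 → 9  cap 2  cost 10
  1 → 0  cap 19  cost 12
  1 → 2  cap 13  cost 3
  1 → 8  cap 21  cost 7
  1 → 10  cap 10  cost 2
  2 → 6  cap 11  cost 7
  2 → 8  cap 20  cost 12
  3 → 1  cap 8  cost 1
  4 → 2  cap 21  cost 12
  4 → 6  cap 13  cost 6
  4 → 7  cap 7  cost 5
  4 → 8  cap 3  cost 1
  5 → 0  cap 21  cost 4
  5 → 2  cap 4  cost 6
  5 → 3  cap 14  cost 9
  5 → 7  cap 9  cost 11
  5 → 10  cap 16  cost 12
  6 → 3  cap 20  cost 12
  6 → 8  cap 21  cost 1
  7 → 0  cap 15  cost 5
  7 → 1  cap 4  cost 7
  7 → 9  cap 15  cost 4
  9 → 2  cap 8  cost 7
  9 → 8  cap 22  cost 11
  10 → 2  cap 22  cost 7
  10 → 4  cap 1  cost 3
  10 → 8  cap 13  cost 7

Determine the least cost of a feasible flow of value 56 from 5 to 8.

shortest-cost path #1: 5→0→4→8 push 3 @ unit cost 10 (adds 30)
shortest-cost path #2: 5→2→6→8 push 4 @ unit cost 14 (adds 56)
shortest-cost path #3: 5→0→8 push 16 @ unit cost 16 (adds 256)
shortest-cost path #4: 5→0→4→6→8 push 2 @ unit cost 16 (adds 32)
shortest-cost path #5: 5→3→1→8 push 8 @ unit cost 17 (adds 136)
shortest-cost path #6: 5→10→8 push 13 @ unit cost 19 (adds 247)
shortest-cost path #7: 5→10→4→6→8 push 1 @ unit cost 22 (adds 22)
shortest-cost path #8: 5→7→1→8 push 4 @ unit cost 25 (adds 100)
shortest-cost path #9: 5→7→9→8 push 5 @ unit cost 26 (adds 130)
total cost = 1009

Minimum cost for 56 units: 1009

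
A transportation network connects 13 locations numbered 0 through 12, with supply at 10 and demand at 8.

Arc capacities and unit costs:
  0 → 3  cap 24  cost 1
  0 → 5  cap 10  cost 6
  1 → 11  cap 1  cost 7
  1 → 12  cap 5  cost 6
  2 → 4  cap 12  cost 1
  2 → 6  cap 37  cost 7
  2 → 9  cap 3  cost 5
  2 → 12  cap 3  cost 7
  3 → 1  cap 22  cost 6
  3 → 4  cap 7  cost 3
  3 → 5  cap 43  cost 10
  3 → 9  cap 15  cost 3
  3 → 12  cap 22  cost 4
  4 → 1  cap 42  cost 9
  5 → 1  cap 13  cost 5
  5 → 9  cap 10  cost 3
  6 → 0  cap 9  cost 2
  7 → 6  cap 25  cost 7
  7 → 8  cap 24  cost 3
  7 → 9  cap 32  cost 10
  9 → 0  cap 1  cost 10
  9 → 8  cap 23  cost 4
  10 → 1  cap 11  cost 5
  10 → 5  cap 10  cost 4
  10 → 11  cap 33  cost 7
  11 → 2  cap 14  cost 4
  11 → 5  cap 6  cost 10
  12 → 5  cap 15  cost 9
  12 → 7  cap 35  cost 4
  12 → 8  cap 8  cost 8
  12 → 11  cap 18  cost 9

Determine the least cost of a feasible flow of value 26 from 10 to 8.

Minimum cost for 26 units: 475

shortest-cost path #1: 10→5→9→8 push 10 @ unit cost 11 (adds 110)
shortest-cost path #2: 10→1→12→7→8 push 5 @ unit cost 18 (adds 90)
shortest-cost path #3: 10→11→2→9→8 push 3 @ unit cost 20 (adds 60)
shortest-cost path #4: 10→11→2→12→7→8 push 3 @ unit cost 25 (adds 75)
shortest-cost path #5: 10→11→2→6→0→3→9→8 push 5 @ unit cost 28 (adds 140)
total cost = 475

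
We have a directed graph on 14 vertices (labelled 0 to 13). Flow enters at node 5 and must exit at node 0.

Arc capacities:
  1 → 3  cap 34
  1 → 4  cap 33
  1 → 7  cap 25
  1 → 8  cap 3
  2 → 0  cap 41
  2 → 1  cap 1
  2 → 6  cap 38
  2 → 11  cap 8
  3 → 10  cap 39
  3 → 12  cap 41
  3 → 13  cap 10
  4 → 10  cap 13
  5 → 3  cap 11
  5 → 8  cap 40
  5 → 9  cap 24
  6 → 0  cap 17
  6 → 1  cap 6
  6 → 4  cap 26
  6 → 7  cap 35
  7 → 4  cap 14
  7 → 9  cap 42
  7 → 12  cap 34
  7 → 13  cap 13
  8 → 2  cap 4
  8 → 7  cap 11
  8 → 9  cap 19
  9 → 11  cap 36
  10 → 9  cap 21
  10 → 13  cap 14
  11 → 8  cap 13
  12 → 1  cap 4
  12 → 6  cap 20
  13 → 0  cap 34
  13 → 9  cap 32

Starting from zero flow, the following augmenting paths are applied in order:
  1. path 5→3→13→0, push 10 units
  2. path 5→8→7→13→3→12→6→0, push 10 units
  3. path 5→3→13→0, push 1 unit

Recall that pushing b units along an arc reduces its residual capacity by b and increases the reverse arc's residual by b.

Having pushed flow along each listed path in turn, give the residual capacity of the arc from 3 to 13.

Residual capacity of (3,13): 9

after path 1 (5→3→13→0, push 10): res(3,13)=0
after path 2 (5→8→7→13→3→12→6→0, push 10): res(3,13)=10
after path 3 (5→3→13→0, push 1): res(3,13)=9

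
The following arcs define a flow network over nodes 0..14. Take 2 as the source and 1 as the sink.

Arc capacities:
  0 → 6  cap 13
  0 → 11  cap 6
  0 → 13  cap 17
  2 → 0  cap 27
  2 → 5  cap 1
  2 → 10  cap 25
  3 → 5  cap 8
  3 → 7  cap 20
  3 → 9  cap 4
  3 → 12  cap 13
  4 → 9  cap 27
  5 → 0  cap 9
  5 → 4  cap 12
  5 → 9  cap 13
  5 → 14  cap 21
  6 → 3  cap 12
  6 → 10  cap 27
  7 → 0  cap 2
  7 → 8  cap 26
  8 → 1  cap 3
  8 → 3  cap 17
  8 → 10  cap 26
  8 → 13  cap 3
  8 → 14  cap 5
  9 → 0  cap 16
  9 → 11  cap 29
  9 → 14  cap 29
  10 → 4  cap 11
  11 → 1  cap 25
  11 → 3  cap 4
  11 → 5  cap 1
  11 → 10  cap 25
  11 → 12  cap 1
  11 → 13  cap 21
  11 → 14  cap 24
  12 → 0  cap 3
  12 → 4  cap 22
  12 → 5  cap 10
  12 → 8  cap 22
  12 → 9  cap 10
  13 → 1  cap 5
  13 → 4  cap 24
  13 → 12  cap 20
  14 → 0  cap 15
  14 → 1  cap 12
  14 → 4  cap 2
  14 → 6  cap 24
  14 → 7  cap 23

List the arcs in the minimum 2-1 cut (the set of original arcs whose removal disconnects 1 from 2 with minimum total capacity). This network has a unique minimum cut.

augment #1: 2→0→11→1 push 6
augment #2: 2→0→13→1 push 5
augment #3: 2→5→14→1 push 1
augment #4: 2→0→13→12→8→1 push 3
augment #5: 2→10→4→9→11→1 push 11
augment #6: 2→0→6→3→5→14→1 push 8
augment #7: 2→0→6→3→9→11→1 push 4
augment #8: 2→0→13→4→9→11→1 push 1
max flow = 39; residual-reachable set from 2 gives S-side
cut edges (S→T): {(2,0), (2,5), (10,4)} total cap 39

Min-cut arcs: {(2,0), (2,5), (10,4)} (total capacity 39)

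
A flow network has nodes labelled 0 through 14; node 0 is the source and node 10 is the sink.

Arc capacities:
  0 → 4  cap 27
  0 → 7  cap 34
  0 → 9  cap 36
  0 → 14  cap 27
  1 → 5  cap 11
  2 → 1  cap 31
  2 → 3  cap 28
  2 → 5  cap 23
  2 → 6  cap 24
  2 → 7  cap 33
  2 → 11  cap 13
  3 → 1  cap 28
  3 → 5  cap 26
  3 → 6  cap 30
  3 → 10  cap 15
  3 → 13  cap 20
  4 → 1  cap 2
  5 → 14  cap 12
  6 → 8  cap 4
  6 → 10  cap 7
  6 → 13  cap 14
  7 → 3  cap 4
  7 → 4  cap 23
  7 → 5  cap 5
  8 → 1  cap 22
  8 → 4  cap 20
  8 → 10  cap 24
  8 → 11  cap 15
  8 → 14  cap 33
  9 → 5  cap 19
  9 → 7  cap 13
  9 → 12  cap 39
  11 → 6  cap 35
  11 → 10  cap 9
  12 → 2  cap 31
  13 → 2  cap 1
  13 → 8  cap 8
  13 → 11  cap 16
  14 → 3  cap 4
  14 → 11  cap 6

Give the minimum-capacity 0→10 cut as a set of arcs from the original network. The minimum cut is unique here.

augment #1: 0→7→3→10 push 4
augment #2: 0→14→3→10 push 4
augment #3: 0→14→11→10 push 6
augment #4: 0→9→12→2→3→10 push 7
augment #5: 0→9→12→2→6→10 push 7
augment #6: 0→9→12→2→11→10 push 3
augment #7: 0→9→12→2→6→8→10 push 4
augment #8: 0→9→12→2→3→13→8→10 push 8
max flow = 43; residual-reachable set from 0 gives S-side
cut edges (S→T): {(3,10), (6,8), (6,10), (11,10), (13,8)} total cap 43

Min-cut arcs: {(3,10), (6,8), (6,10), (11,10), (13,8)} (total capacity 43)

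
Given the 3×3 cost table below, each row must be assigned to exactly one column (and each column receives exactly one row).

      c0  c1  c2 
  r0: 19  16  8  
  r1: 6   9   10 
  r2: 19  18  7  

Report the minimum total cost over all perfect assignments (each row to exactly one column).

optimal assignment: row0→col1 (cost 16), row1→col0 (cost 6), row2→col2 (cost 7)
total = 16 + 6 + 7 = 29

Minimum assignment cost: 29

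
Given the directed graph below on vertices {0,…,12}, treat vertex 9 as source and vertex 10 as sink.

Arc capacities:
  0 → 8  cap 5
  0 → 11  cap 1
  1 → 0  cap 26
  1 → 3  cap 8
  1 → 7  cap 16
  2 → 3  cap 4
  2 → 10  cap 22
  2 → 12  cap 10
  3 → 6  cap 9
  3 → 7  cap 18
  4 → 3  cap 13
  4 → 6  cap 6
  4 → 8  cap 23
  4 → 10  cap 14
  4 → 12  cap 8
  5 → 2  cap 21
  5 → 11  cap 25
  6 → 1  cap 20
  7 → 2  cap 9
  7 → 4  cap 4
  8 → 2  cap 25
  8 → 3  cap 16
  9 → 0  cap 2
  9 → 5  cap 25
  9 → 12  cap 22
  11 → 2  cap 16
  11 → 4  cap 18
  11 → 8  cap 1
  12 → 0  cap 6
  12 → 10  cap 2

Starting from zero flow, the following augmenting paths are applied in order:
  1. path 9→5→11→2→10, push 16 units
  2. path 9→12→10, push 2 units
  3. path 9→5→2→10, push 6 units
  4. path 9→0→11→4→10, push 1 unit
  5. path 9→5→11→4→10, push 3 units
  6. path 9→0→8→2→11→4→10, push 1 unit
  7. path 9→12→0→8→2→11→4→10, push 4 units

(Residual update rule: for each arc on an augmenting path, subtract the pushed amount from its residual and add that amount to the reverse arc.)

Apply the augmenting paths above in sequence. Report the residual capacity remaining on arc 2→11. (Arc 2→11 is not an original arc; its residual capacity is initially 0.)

after path 1 (9→5→11→2→10, push 16): res(2,11)=16
after path 2 (9→12→10, push 2): res(2,11)=16
after path 3 (9→5→2→10, push 6): res(2,11)=16
after path 4 (9→0→11→4→10, push 1): res(2,11)=16
after path 5 (9→5→11→4→10, push 3): res(2,11)=16
after path 6 (9→0→8→2→11→4→10, push 1): res(2,11)=15
after path 7 (9→12→0→8→2→11→4→10, push 4): res(2,11)=11

Residual capacity of (2,11): 11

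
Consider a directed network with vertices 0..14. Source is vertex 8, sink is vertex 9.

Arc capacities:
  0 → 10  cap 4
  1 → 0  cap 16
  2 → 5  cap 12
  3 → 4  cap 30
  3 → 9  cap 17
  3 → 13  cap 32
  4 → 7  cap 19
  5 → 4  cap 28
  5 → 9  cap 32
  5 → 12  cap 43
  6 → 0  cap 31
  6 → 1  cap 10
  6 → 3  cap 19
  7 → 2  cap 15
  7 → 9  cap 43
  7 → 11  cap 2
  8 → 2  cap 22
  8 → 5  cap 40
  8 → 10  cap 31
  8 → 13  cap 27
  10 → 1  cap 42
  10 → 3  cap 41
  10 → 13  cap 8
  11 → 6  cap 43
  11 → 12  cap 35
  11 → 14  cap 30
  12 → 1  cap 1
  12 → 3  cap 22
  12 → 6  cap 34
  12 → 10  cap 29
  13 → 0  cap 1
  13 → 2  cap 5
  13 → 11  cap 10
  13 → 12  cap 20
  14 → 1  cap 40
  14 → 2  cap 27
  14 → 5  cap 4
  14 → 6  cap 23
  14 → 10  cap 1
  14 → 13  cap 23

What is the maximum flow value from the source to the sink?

augment #1: 8→5→9 bottleneck 32, total now 32
augment #2: 8→10→3→9 bottleneck 17, total now 49
augment #3: 8→5→4→7→9 bottleneck 8, total now 57
augment #4: 8→2→5→4→7→9 bottleneck 11, total now 68

Maximum flow value: 68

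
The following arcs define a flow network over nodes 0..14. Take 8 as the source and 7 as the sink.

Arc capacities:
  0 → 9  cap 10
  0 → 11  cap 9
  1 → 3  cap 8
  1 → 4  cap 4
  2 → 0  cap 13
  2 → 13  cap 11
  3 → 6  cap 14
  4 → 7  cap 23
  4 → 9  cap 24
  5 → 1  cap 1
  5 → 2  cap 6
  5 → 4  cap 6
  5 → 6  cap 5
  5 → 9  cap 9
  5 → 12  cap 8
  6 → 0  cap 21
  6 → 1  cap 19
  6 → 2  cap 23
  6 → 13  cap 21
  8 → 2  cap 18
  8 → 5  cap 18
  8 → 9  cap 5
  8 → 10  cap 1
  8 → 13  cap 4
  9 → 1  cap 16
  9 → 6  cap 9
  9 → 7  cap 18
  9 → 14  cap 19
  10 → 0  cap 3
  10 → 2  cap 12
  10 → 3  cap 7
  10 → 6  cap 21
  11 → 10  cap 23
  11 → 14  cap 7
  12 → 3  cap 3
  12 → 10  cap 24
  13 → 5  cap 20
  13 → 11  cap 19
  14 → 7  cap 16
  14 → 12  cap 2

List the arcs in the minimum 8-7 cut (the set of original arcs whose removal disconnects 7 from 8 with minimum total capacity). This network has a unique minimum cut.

augment #1: 8→9→7 push 5
augment #2: 8→5→4→7 push 6
augment #3: 8→5→9→7 push 9
augment #4: 8→2→0→9→7 push 4
augment #5: 8→5→1→4→7 push 1
augment #6: 8→13→11→14→7 push 4
augment #7: 8→2→0→9→14→7 push 6
augment #8: 8→2→0→11→14→7 push 3
augment #9: 8→5→6→1→4→7 push 2
augment #10: 8→10→6→1→4→7 push 1
max flow = 41; residual-reachable set from 8 gives S-side
cut edges (S→T): {(0,9), (1,4), (5,4), (5,9), (8,9), (11,14)} total cap 41

Min-cut arcs: {(0,9), (1,4), (5,4), (5,9), (8,9), (11,14)} (total capacity 41)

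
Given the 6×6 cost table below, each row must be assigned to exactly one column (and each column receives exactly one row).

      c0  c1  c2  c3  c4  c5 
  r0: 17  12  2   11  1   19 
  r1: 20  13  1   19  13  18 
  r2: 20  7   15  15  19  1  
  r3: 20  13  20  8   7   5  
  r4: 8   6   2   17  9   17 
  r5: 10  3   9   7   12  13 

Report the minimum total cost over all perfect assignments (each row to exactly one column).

optimal assignment: row0→col4 (cost 1), row1→col2 (cost 1), row2→col5 (cost 1), row3→col3 (cost 8), row4→col0 (cost 8), row5→col1 (cost 3)
total = 1 + 1 + 1 + 8 + 8 + 3 = 22

Minimum assignment cost: 22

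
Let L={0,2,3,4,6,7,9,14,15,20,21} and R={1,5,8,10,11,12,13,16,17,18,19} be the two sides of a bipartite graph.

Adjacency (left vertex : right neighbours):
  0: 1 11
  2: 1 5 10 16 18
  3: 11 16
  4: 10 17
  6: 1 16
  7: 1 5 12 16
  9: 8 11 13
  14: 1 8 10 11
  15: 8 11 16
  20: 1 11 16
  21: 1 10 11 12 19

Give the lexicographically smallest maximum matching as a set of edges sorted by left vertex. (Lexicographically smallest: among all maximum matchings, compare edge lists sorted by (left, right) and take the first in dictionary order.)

|M| = 10 (so the lex-smallest maximum matching has 10 edges)
process left vertices in ascending order; for each, take the smallest-labelled available neighbour that still permits 10 edges overall, or leave it unmatched if none does
lex-smallest matching: {0-1, 2-5, 3-11, 4-17, 6-16, 7-12, 9-13, 14-10, 15-8, 21-19}

Lex-smallest maximum matching: {(0,1), (2,5), (3,11), (4,17), (6,16), (7,12), (9,13), (14,10), (15,8), (21,19)}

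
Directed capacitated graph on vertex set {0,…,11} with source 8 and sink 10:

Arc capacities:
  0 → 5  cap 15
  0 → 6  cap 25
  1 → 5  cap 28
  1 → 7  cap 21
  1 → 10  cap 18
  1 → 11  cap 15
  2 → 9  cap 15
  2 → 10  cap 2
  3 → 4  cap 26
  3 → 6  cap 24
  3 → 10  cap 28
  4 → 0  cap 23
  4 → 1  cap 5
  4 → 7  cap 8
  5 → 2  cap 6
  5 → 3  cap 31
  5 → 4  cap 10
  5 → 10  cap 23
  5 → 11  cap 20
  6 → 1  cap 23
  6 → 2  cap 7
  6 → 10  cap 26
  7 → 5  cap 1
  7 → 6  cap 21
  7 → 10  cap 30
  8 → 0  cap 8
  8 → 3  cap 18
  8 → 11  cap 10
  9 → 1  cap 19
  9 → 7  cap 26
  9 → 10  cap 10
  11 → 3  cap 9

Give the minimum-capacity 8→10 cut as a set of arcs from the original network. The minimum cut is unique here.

Min-cut arcs: {(8,0), (8,3), (11,3)} (total capacity 35)

augment #1: 8→3→10 push 18
augment #2: 8→0→5→10 push 8
augment #3: 8→11→3→10 push 9
max flow = 35; residual-reachable set from 8 gives S-side
cut edges (S→T): {(8,0), (8,3), (11,3)} total cap 35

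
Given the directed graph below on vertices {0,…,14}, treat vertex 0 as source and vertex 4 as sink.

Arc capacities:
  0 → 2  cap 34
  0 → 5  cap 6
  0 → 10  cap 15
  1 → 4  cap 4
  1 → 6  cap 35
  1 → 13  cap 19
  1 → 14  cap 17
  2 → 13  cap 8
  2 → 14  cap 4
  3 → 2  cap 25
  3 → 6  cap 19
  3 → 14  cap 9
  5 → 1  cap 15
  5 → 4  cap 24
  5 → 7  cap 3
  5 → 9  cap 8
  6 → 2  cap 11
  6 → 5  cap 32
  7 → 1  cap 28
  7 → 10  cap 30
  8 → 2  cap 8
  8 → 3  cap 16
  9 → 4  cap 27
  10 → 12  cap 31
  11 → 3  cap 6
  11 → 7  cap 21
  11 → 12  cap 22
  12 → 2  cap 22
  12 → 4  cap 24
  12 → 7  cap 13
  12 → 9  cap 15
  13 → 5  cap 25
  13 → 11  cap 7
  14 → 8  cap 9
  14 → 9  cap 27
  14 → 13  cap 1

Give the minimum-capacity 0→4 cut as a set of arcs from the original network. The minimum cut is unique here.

augment #1: 0→5→4 push 6
augment #2: 0→10→12→4 push 15
augment #3: 0→2→13→5→4 push 8
augment #4: 0→2→14→9→4 push 4
max flow = 33; residual-reachable set from 0 gives S-side
cut edges (S→T): {(0,5), (0,10), (2,13), (2,14)} total cap 33

Min-cut arcs: {(0,5), (0,10), (2,13), (2,14)} (total capacity 33)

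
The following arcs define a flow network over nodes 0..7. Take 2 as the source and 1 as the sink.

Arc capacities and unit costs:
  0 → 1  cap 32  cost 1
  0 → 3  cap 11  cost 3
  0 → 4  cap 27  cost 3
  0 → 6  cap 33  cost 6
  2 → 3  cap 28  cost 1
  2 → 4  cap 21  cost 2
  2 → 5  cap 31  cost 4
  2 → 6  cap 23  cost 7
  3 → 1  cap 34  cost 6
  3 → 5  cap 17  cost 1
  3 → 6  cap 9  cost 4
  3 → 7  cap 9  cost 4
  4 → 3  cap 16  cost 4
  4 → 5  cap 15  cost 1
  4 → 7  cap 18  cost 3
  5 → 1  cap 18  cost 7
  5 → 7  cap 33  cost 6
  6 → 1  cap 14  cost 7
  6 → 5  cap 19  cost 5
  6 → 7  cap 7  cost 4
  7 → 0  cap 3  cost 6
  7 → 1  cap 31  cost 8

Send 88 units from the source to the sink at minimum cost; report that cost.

shortest-cost path #1: 2→3→1 push 28 @ unit cost 7 (adds 196)
shortest-cost path #2: 2→4→5→1 push 15 @ unit cost 10 (adds 150)
shortest-cost path #3: 2→5→1 push 3 @ unit cost 11 (adds 33)
shortest-cost path #4: 2→4→7→0→1 push 3 @ unit cost 12 (adds 36)
shortest-cost path #5: 2→4→3→1 push 3 @ unit cost 12 (adds 36)
shortest-cost path #6: 2→5→4→3→1 push 3 @ unit cost 13 (adds 39)
shortest-cost path #7: 2→6→1 push 14 @ unit cost 14 (adds 196)
shortest-cost path #8: 2→5→4→7→1 push 12 @ unit cost 14 (adds 168)
shortest-cost path #9: 2→5→7→1 push 7 @ unit cost 18 (adds 126)
total cost = 980

Minimum cost for 88 units: 980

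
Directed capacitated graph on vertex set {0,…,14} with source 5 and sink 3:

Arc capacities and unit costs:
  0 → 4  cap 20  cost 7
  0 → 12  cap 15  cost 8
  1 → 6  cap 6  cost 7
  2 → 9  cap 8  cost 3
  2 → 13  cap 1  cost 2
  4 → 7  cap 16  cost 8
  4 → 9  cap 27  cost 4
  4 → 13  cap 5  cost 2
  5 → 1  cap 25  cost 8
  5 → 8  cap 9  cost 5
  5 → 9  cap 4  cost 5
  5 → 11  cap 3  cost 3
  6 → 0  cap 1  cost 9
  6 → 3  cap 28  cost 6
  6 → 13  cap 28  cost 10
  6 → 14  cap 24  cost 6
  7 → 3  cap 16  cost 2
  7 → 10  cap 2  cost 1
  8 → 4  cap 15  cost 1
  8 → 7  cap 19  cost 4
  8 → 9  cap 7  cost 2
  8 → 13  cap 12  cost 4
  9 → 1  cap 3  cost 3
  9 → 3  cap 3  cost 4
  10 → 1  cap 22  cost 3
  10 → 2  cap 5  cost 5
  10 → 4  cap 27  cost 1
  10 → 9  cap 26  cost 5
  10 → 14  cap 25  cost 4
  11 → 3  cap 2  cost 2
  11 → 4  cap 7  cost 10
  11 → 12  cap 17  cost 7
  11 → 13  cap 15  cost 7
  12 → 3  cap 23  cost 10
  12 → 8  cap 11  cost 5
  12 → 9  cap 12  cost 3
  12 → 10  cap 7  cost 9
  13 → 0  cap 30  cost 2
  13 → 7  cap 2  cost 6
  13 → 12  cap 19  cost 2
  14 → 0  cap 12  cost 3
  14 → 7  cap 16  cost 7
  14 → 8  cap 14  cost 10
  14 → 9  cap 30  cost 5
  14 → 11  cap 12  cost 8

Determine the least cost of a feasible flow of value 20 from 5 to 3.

shortest-cost path #1: 5→11→3 push 2 @ unit cost 5 (adds 10)
shortest-cost path #2: 5→9→3 push 3 @ unit cost 9 (adds 27)
shortest-cost path #3: 5→8→7→3 push 9 @ unit cost 11 (adds 99)
shortest-cost path #4: 5→11→13→7→3 push 1 @ unit cost 18 (adds 18)
shortest-cost path #5: 5→1→6→3 push 5 @ unit cost 21 (adds 105)
total cost = 259

Minimum cost for 20 units: 259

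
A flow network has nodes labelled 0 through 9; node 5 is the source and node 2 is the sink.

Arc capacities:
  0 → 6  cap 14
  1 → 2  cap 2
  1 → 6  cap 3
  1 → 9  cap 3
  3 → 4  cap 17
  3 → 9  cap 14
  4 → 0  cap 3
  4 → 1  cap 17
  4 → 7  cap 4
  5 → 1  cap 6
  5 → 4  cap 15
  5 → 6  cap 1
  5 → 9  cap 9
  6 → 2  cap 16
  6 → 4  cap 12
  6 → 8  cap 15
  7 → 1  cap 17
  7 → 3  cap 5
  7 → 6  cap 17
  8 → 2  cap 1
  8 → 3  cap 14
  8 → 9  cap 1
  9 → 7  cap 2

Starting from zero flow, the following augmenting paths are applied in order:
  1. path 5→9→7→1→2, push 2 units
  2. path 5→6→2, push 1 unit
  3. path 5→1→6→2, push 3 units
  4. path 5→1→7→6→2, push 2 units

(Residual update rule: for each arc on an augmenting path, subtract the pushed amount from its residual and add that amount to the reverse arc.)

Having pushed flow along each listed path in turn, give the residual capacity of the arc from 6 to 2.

Residual capacity of (6,2): 10

after path 1 (5→9→7→1→2, push 2): res(6,2)=16
after path 2 (5→6→2, push 1): res(6,2)=15
after path 3 (5→1→6→2, push 3): res(6,2)=12
after path 4 (5→1→7→6→2, push 2): res(6,2)=10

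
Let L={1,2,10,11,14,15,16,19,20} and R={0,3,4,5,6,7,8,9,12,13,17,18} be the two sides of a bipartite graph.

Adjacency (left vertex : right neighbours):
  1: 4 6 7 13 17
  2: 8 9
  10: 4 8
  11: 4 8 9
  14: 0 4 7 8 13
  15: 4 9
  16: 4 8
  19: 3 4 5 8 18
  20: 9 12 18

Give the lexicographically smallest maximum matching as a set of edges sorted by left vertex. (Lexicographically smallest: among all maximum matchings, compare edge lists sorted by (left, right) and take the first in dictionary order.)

Lex-smallest maximum matching: {(1,6), (2,8), (10,4), (11,9), (14,0), (19,3), (20,12)}

|M| = 7 (so the lex-smallest maximum matching has 7 edges)
process left vertices in ascending order; for each, take the smallest-labelled available neighbour that still permits 7 edges overall, or leave it unmatched if none does
lex-smallest matching: {1-6, 2-8, 10-4, 11-9, 14-0, 19-3, 20-12}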